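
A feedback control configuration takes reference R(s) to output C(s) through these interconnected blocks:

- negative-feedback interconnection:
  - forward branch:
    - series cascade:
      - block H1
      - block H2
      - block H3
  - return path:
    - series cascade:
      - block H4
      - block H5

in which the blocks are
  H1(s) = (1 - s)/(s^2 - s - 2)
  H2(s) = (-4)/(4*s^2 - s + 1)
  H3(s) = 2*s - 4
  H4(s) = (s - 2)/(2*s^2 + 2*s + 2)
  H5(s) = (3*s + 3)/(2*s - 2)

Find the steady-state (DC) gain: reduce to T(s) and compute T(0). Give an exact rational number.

First reduce the diagram to T(s).

(1) combine H1, H2, H3 in series gives (8*s - 8)/(4*s^3 + 3*s^2 + 1)
(2) multiply H4, H5 (series) gives (3*s^2 - 3*s - 6)/(4*s^3 - 4)
(3) apply the feedback formula to (H1*H2*H3), (H4*H5) gives (8*s^3 - 8)/(4*s^5 + 7*s^4 + 7*s^3 + 10*s^2 - 5*s - 11)
Step 3 gives the overall T(s). Then T(0) = -8/(-11) = 8/11.

Answer: 8/11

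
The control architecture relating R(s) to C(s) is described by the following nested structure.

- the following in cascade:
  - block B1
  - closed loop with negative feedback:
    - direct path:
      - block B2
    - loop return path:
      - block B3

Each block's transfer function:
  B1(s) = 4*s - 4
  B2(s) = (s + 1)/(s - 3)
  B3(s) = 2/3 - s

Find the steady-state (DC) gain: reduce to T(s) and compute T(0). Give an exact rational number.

The answer is 12/7.

Reasoning:
Step 1 - collapse the loop (B2 forward, B3 return) -> (-3*s - 3)/(3*s^2 - 2*s + 7)
Step 2 - combine B1, [B2/(1+B2*B3)] in series -> (12 - 12*s^2)/(3*s^2 - 2*s + 7)
Step 2 gives the overall T(s). Then T(0) = 12/7.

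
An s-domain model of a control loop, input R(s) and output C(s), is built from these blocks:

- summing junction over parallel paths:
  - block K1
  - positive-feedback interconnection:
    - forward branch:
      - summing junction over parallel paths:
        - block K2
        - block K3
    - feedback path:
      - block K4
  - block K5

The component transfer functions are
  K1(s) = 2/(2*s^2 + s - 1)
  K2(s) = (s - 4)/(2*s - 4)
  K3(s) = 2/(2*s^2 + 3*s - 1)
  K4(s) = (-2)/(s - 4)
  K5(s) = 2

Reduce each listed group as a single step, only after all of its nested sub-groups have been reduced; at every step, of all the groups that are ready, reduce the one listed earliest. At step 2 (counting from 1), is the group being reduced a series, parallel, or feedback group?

Step 1: reduce the parallel group K2, K3
Step 2: feedback reduction of (K2+K3), K4
Step 3: parallel reduction of K1, [(K2+K3)/(1-(K2+K3)*K4)], K5
Step 2 collapses a feedback group.

Hence the answer: feedback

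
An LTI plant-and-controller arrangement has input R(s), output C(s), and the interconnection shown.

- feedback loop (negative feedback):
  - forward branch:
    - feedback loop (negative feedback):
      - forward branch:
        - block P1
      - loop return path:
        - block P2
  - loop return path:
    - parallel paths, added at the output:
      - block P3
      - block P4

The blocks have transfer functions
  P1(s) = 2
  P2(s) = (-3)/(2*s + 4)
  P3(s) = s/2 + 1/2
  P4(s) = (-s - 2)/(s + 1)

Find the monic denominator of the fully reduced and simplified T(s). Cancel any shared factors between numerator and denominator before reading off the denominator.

Step 1 - reduce the feedback loop with forward P1 and return P2 = (2*s + 4)/(s - 1)
Step 2 - reduce the parallel group P3, P4 = (s^2 - 3)/(2*s + 2)
Step 3 - feedback reduction of [P1/(1+P1*P2)], (P3+P4) = (2*s^2 + 6*s + 4)/(s^3 + 3*s^2 - 3*s - 7)
T(s) is the step-3 result (common factors already cancelled). Leading coefficient of the denominator: 1, so no rescaling is needed.

Hence the answer: s^3 + 3*s^2 - 3*s - 7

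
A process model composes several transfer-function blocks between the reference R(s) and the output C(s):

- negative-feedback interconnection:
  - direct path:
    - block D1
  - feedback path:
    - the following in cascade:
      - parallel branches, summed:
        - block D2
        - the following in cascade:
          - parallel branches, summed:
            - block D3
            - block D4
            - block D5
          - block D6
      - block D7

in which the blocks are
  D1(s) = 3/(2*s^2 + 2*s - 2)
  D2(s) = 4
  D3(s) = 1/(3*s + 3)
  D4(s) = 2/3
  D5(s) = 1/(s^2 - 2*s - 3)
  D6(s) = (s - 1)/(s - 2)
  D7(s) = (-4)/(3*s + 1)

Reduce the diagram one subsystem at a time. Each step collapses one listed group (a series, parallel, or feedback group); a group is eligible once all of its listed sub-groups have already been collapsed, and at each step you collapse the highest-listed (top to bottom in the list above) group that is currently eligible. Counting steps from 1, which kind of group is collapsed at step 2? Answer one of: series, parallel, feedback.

Step 1: add D3, D4, D5 (parallel)
Step 2: reduce the series chain (D3+D4+D5), D6
Step 3: sum the parallel branches D2, ((D3+D4+D5)*D6)
Step 4: reduce the series chain (D2+((D3+D4+D5)*D6)), D7
Step 5: collapse the loop (D1 forward, ((D2+((D3+D4+D5)*D6))*D7) return)
So the answer for step 2 is series.

Final answer: series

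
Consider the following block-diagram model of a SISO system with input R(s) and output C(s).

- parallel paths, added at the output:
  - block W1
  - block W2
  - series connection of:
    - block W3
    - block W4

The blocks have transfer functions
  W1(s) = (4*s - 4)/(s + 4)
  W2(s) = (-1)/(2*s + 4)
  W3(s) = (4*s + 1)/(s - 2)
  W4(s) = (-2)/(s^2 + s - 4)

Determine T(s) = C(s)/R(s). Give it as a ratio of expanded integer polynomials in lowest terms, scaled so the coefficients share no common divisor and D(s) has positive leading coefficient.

Step 1. combine W3, W4 in series = (-8*s - 2)/(s^3 - s^2 - 6*s + 8)
Step 2. sum the parallel branches W1, W2, (W3*W4), which is the overall transfer function T(s) = C(s)/R(s) in lowest terms

Answer: (8*s^5 - s^4 - 91*s^3 - 58*s^2 + 24*s - 192)/(2*s^5 + 10*s^4 - 8*s^3 - 72*s^2 + 128)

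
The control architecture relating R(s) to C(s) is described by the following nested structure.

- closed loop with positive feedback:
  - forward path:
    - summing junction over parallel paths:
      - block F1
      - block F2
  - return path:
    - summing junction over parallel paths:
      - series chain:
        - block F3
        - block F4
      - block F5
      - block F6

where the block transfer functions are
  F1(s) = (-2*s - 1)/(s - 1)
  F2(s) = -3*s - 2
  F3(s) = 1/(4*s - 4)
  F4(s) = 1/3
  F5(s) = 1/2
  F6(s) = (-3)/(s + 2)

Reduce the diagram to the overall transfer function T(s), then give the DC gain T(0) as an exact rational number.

Answer: 12

Working:
Step 1: parallel reduction of F1, F2 -> (-3*s^2 - s + 1)/(s - 1)
Step 2: cascade F3, F4 -> 1/(12*s - 12)
Step 3: sum the parallel branches (F3*F4), F5, F6 -> (6*s^2 - 29*s + 26)/(12*s^2 + 12*s - 24)
Step 4: collapse the loop ((F1+F2) forward, ((F3*F4)+F5+F6) return) -> (-36*s^4 - 48*s^3 + 72*s^2 + 36*s - 24)/(18*s^4 - 69*s^3 + 43*s^2 + 19*s - 2)
Evaluating the step-4 result (the overall T(s)) at s = 0 gives T(0) = -24/(-2) = 12.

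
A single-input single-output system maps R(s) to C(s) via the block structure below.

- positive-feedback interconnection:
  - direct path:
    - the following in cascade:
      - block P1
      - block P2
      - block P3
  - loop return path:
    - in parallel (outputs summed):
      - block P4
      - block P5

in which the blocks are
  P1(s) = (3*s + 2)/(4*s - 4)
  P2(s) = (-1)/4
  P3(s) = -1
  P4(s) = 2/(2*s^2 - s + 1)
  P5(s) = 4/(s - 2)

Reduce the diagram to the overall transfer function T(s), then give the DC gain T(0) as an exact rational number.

Step 1. multiply P1, P2, P3 (series): (3*s + 2)/(16*s - 16)
Step 2. parallel reduction of P4, P5: (8*s^2 - 2*s)/(2*s^3 - 5*s^2 + 3*s - 2)
Step 3. collapse the loop ((P1*P2*P3) forward, (P4+P5) return): (6*s^4 - 11*s^3 - s^2 - 4)/(32*s^4 - 136*s^3 + 118*s^2 - 76*s + 32)
DC gain: substitute s = 0 into T(s) from step 3: T(0) = -4/32 = -1/8.

Final answer: -1/8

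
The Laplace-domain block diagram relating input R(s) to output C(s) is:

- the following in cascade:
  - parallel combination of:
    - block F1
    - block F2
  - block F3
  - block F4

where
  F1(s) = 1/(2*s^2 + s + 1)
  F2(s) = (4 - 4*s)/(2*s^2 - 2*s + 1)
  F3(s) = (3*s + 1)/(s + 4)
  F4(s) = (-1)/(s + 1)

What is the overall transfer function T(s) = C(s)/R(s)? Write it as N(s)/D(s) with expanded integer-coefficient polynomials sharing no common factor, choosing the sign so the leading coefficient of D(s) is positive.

First reduce the diagram to T(s).

1. parallel reduction of F1, F2 = (-8*s^3 + 6*s^2 - 2*s + 5)/(4*s^4 - 2*s^3 + 2*s^2 - s + 1)
2. series reduction of (F1+F2), F3, F4, giving the overall T(s)

Answer: (24*s^4 - 10*s^3 - 13*s - 5)/(4*s^6 + 18*s^5 + 8*s^4 + s^3 + 4*s^2 + s + 4)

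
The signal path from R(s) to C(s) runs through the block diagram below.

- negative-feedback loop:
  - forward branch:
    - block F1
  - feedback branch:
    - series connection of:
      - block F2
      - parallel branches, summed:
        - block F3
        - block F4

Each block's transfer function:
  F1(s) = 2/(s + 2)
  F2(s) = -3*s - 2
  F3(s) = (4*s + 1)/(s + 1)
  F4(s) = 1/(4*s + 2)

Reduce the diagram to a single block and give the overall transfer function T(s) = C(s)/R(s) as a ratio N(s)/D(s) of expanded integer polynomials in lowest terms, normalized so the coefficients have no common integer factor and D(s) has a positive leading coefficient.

Answer: (-2*s^2 - 3*s - 1)/(23*s^3 + 32*s^2 + 14*s + 2)

Working:
(1) parallel reduction of F3, F4 = (16*s^2 + 13*s + 3)/(4*s^2 + 6*s + 2)
(2) cascade F2, (F3+F4) = (-48*s^3 - 71*s^2 - 35*s - 6)/(4*s^2 + 6*s + 2)
(3) feedback reduction of F1, (F2*(F3+F4)); the result is T(s) itself (integer coefficients, no common factor, positive leading denominator coefficient)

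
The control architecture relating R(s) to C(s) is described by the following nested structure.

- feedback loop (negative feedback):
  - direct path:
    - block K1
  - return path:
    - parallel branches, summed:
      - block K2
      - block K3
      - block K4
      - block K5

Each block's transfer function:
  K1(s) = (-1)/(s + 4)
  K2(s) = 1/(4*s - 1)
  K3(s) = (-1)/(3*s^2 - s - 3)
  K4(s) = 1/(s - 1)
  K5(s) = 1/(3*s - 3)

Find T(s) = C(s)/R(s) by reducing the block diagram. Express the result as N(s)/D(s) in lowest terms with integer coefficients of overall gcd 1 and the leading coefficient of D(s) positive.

Reducing step by step:

(1) add K2, K3, K4, K5 (parallel): (57*s^3 - 52*s^2 - 35*s + 18)/(36*s^4 - 57*s^3 - 12*s^2 + 42*s - 9)
(2) reduce the feedback loop with forward K1 and return (K2+K3+K4+K5); the result is T(s) itself (integer coefficients, no common factor, positive leading denominator coefficient)

Answer: (-36*s^4 + 57*s^3 + 12*s^2 - 42*s + 9)/(36*s^5 + 87*s^4 - 297*s^3 + 46*s^2 + 194*s - 54)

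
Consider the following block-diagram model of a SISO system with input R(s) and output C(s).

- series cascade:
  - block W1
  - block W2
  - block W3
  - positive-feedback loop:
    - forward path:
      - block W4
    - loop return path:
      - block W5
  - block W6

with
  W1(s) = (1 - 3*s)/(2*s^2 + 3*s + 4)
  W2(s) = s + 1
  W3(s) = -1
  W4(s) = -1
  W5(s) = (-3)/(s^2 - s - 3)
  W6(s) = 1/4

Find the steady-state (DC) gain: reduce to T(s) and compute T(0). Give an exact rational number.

1. reduce the feedback loop with forward W4 and return W5; result (-s^2 + s + 3)/(s^2 - s - 6)
2. combine W1, W2, W3, [W4/(1-W4*W5)], W6 in series; result (-3*s^4 + s^3 + 12*s^2 + 5*s - 3)/(8*s^4 + 4*s^3 - 44*s^2 - 88*s - 96)
Step 2 gives the overall T(s). Then T(0) = -3/(-96) = 1/32.

Therefore the answer is 1/32.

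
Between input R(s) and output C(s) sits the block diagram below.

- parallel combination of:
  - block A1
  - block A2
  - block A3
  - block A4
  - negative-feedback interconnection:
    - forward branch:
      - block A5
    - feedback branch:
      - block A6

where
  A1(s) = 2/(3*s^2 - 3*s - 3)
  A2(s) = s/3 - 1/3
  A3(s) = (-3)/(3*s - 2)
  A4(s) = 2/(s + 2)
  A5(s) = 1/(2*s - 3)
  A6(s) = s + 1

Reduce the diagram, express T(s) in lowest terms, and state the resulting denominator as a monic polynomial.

Answer: s^4 + s^3/3 - 11*s^2/3 + 4/3

Working:
1. reduce the feedback loop with forward A5 and return A6: 1/(3*s - 2)
2. add A1, A2, A3, A4, [A5/(1+A5*A6)] (parallel): (3*s^5 - 2*s^4 - 19*s^2 + 24*s + 12)/(9*s^4 + 3*s^3 - 33*s^2 + 12)
The result of step 2 is T(s) in lowest terms. Its denominator has leading coefficient 9; dividing the denominator through by 9 makes it monic.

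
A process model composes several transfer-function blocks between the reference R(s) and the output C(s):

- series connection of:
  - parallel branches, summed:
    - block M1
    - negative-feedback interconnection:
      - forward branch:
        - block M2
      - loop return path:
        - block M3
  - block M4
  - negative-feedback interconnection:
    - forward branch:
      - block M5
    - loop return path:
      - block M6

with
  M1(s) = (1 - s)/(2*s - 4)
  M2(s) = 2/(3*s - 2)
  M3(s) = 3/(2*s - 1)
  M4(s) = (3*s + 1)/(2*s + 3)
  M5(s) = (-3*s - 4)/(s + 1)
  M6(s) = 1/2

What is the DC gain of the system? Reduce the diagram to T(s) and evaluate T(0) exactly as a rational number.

Step 1: apply the feedback formula to M2, M3 gives (4*s - 2)/(6*s^2 - 7*s + 8)
Step 2: parallel reduction of M1, [M2/(1+M2*M3)] gives (-6*s^3 + 21*s^2 - 35*s + 16)/(12*s^3 - 38*s^2 + 44*s - 32)
Step 3: feedback reduction of M5, M6 gives (6*s + 8)/(s + 2)
Step 4: cascade (M1+[M2/(1+M2*M3)]), M4, [M5/(1+M5*M6)] gives (-54*s^5 + 99*s^4 - 24*s^3 - 297*s^2 + 100*s + 64)/(12*s^5 + 4*s^4 - 53*s^3 + 8*s^2 + 20*s - 96)
DC gain: substitute s = 0 into T(s) from step 4: T(0) = 64/(-96) = -2/3.

Answer: -2/3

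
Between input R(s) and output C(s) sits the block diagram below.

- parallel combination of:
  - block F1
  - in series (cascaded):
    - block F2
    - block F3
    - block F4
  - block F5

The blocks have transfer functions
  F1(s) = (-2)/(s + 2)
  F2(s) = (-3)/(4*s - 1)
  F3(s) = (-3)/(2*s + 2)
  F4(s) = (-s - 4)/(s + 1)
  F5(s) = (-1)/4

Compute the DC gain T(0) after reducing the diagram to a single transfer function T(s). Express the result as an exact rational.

1. multiply F2, F3, F4 (series) = (-9*s - 36)/(8*s^3 + 14*s^2 + 4*s - 2)
2. reduce the parallel group F1, (F2*F3*F4), F5 = (-4*s^4 - 47*s^3 - 90*s^2 - 127*s - 134)/(16*s^4 + 60*s^3 + 64*s^2 + 12*s - 8)
The step-2 result is T(s). Setting s = 0: T(0) = -134/(-8) = 67/4.

Therefore the answer is 67/4.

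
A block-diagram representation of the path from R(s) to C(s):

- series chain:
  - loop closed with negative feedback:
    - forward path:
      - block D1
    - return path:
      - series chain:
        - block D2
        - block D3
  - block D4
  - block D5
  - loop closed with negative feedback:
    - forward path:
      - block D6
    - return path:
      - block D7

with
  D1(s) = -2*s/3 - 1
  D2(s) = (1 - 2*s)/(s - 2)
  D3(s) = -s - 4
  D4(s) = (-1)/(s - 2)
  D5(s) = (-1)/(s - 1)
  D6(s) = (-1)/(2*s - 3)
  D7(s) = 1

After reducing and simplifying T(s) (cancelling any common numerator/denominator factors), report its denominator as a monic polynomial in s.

Reducing step by step:

(1) cascade D2, D3: (2*s^2 + 7*s - 4)/(s - 2)
(2) close the feedback loop around D1, (D2*D3): (2*s^2 - s - 6)/(4*s^3 + 20*s^2 + 10*s - 6)
(3) reduce the feedback loop with forward D6 and return D7: (-1)/(2*s - 4)
(4) reduce the series chain [D1/(1+D1*(D2*D3))], D4, D5, [D6/(1+D6*D7)]: (-2*s - 3)/(8*s^5 + 16*s^4 - 84*s^3 + 8*s^2 + 76*s - 24)
Step 4 gives the fully reduced T(s), with no common factor left to cancel. The denominator's leading coefficient is 8, so divide each of its coefficients by 8 to get the monic form.

Answer: s^5 + 2*s^4 - 21*s^3/2 + s^2 + 19*s/2 - 3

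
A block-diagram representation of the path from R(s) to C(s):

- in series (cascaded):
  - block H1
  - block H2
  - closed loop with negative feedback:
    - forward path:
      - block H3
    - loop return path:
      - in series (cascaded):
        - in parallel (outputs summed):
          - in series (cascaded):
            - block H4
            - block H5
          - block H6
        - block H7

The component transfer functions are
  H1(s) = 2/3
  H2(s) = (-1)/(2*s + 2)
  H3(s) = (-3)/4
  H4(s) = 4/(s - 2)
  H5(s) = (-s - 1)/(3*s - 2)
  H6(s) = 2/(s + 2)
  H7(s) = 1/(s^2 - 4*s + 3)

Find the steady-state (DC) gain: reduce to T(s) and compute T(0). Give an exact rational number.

Step 1. combine H4, H5 in series gives (-4*s - 4)/(3*s^2 - 8*s + 4)
Step 2. add (H4*H5), H6 (parallel) gives (2*s^2 - 28*s)/(3*s^3 - 2*s^2 - 12*s + 8)
Step 3. series reduction of ((H4*H5)+H6), H7 gives (2*s^2 - 28*s)/(3*s^5 - 14*s^4 + 5*s^3 + 50*s^2 - 68*s + 24)
Step 4. feedback reduction of H3, (((H4*H5)+H6)*H7) gives (-9*s^5 + 42*s^4 - 15*s^3 - 150*s^2 + 204*s - 72)/(12*s^5 - 56*s^4 + 20*s^3 + 194*s^2 - 188*s + 96)
Step 5. cascade H1, H2, [H3/(1+H3*(((H4*H5)+H6)*H7))] gives (3*s^5 - 14*s^4 + 5*s^3 + 50*s^2 - 68*s + 24)/(12*s^6 - 44*s^5 - 36*s^4 + 214*s^3 + 6*s^2 - 92*s + 96)
The step-5 result is T(s). Setting s = 0: T(0) = 24/96 = 1/4.

Therefore the answer is 1/4.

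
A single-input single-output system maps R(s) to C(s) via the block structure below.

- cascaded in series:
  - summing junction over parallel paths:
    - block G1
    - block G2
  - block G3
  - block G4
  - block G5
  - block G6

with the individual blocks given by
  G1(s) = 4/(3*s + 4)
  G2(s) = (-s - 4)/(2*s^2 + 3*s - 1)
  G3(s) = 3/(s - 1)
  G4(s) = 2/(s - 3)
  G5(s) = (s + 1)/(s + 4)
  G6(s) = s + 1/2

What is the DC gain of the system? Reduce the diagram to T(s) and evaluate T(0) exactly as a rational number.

The answer is 5/4.

Reasoning:
1. add G1, G2 (parallel); result (5*s^2 - 4*s - 20)/(6*s^3 + 17*s^2 + 9*s - 4)
2. combine (G1+G2), G3, G4, G5, G6 in series; result (30*s^4 + 21*s^3 - 141*s^2 - 192*s - 60)/(6*s^6 + 17*s^5 - 69*s^4 - 153*s^3 + 87*s^2 + 160*s - 48)
That last expression is T(s); at s = 0 only the constant terms survive, so T(0) = -60/(-48) = 5/4.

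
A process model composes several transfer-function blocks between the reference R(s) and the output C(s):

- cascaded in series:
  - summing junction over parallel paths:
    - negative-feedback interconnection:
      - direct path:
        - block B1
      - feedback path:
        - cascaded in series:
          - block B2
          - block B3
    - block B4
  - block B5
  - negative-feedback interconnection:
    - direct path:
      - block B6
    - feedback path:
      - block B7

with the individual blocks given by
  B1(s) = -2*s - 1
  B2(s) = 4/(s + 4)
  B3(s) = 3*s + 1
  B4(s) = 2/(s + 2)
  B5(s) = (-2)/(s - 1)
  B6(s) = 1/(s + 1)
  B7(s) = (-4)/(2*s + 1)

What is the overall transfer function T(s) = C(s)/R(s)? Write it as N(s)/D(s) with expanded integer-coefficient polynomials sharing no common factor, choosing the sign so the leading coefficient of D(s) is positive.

First reduce the diagram to T(s).

1. cascade B2, B3: (12*s + 4)/(s + 4)
2. close the feedback loop around B1, (B2*B3): (2*s^2 + 9*s + 4)/(24*s^2 + 19*s)
3. combine [B1/(1+B1*(B2*B3))], B4 in parallel: (2*s^3 + 61*s^2 + 60*s + 8)/(24*s^3 + 67*s^2 + 38*s)
4. close the feedback loop around B6, B7: (2*s + 1)/(2*s^2 + 3*s - 3)
5. series reduction of ([B1/(1+B1*(B2*B3))]+B4), B5, [B6/(1+B6*B7)] - this is the overall T(s), already in the required normalized form

Answer: (-8*s^4 - 248*s^3 - 362*s^2 - 152*s - 16)/(48*s^6 + 158*s^5 - s^4 - 292*s^3 - 27*s^2 + 114*s)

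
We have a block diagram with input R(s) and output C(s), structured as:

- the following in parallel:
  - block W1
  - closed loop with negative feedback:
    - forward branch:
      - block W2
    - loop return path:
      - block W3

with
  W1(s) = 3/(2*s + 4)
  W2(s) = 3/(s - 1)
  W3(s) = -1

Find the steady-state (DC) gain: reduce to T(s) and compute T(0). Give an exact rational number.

1. collapse the loop (W2 forward, W3 return) -> 3/(s - 4)
2. reduce the parallel group W1, [W2/(1+W2*W3)] -> (9*s)/(2*s^2 - 4*s - 16)
The step-2 result is T(s). Setting s = 0: T(0) = 0/(-16) = 0.

Answer: 0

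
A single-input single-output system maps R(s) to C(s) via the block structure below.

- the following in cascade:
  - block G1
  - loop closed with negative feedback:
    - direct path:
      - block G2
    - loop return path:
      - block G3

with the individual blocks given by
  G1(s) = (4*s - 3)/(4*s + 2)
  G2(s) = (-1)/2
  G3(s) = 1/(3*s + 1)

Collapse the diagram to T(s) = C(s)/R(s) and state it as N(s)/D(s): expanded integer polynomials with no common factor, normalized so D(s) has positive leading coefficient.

Answer: (-12*s^2 + 5*s + 3)/(24*s^2 + 16*s + 2)

Working:
(1) feedback reduction of G2, G3 = (-3*s - 1)/(6*s + 1)
(2) reduce the series chain G1, [G2/(1+G2*G3)], which is the overall transfer function T(s) = C(s)/R(s) in lowest terms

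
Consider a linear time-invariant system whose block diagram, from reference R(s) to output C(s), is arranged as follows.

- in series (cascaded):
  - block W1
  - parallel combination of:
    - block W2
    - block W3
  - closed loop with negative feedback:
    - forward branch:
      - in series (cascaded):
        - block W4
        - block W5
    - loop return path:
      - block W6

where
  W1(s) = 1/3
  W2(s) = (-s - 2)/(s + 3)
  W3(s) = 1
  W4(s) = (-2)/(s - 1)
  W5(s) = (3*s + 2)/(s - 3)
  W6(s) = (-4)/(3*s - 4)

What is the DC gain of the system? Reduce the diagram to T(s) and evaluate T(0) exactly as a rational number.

Step 1: combine W2, W3 in parallel = 1/(s + 3)
Step 2: multiply W4, W5 (series) = (-6*s - 4)/(s^2 - 4*s + 3)
Step 3: collapse the loop ((W4*W5) forward, W6 return) = (-18*s^2 + 12*s + 16)/(3*s^3 - 16*s^2 + 49*s + 4)
Step 4: series reduction of W1, (W2+W3), [(W4*W5)/(1+(W4*W5)*W6)] = (-18*s^2 + 12*s + 16)/(9*s^4 - 21*s^3 + 3*s^2 + 453*s + 36)
That last expression is T(s); at s = 0 only the constant terms survive, so T(0) = 16/36 = 4/9.

Answer: 4/9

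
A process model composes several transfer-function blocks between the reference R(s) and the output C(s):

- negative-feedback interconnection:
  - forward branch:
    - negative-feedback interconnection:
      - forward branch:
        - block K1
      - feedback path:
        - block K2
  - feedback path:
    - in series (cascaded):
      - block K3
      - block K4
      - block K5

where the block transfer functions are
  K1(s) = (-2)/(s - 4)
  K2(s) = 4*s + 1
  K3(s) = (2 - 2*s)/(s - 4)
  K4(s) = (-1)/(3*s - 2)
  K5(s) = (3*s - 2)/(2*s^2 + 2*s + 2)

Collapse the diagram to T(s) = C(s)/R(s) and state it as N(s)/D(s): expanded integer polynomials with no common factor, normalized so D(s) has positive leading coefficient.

(1) apply the feedback formula to K1, K2 -> 2/(7*s + 6)
(2) multiply K3, K4, K5 (series) -> (s - 1)/(s^3 - 3*s^2 - 3*s - 4)
(3) feedback reduction of [K1/(1+K1*K2)], (K3*K4*K5): this yields T(s), and no further normalization is needed

Hence the answer: (2*s^3 - 6*s^2 - 6*s - 8)/(7*s^4 - 15*s^3 - 39*s^2 - 44*s - 26)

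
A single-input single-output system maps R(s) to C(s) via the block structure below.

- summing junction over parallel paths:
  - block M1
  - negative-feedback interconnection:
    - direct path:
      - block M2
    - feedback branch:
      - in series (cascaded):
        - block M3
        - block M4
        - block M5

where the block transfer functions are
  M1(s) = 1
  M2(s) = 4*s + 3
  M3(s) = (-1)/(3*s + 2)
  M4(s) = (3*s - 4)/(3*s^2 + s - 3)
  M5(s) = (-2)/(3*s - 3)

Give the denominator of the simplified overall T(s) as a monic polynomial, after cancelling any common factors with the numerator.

Reducing step by step:

Step 1: cascade M3, M4, M5 = (6*s - 8)/(27*s^4 - 48*s^2 + 3*s + 18)
Step 2: feedback reduction of M2, (M3*M4*M5) = (108*s^5 + 81*s^4 - 192*s^3 - 132*s^2 + 81*s + 54)/(27*s^4 - 24*s^2 - 11*s - 6)
Step 3: add M1, [M2/(1+M2*(M3*M4*M5))] (parallel) = (108*s^5 + 108*s^4 - 192*s^3 - 156*s^2 + 70*s + 48)/(27*s^4 - 24*s^2 - 11*s - 6)
No further cancellation is possible in the step-3 result, so that is T(s). Its denominator becomes monic after dividing by the leading coefficient 27.

Answer: s^4 - 8*s^2/9 - 11*s/27 - 2/9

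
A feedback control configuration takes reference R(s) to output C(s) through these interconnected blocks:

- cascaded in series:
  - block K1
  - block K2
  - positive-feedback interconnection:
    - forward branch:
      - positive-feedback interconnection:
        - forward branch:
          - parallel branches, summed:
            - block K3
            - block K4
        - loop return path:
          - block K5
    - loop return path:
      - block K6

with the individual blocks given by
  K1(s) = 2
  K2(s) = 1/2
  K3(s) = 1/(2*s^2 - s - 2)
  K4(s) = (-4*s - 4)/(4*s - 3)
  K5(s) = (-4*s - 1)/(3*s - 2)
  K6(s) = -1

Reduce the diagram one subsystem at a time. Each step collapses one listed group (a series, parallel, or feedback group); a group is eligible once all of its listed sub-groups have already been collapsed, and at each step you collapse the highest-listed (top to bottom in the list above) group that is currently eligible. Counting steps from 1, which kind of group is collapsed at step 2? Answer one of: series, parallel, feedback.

Answer: feedback

Working:
Step 1 - parallel reduction of K3, K4
Step 2 - apply the feedback formula to (K3+K4), K5
Step 3 - collapse the loop ([(K3+K4)/(1-(K3+K4)*K5)] forward, K6 return)
Step 4 - combine K1, K2, [[(K3+K4)/(1-(K3+K4)*K5)]/(1-[(K3+K4)/(1-(K3+K4)*K5)]*K6)] in series
Step 2 collapses a feedback group.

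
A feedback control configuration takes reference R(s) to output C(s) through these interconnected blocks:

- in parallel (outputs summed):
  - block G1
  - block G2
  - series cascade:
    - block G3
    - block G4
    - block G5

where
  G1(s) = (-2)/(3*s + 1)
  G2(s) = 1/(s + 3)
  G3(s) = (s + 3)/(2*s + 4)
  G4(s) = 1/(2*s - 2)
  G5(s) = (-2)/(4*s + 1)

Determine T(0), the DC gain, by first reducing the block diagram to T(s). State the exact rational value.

[1] series reduction of G3, G4, G5 gives (-s - 3)/(8*s^3 + 10*s^2 - 14*s - 4)
[2] parallel reduction of G1, G2, (G3*G4*G5) gives (8*s^4 - 33*s^3 - 83*s^2 + 33*s + 11)/(24*s^5 + 110*s^4 + 82*s^3 - 122*s^2 - 82*s - 12)
Step 2 gives the overall T(s). Then T(0) = 11/(-12) = -11/12.

Final answer: -11/12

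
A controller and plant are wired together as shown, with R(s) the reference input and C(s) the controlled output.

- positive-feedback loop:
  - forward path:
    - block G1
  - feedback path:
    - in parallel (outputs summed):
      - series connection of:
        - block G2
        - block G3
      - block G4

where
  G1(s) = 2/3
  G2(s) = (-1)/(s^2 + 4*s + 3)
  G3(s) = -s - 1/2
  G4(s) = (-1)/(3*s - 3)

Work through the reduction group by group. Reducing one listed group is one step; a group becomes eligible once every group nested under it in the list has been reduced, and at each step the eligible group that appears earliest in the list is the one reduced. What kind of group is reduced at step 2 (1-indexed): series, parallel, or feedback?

Step 1 - cascade G2, G3
Step 2 - sum the parallel branches (G2*G3), G4
Step 3 - reduce the feedback loop with forward G1 and return ((G2*G3)+G4)
So the answer for step 2 is parallel.

Hence the answer: parallel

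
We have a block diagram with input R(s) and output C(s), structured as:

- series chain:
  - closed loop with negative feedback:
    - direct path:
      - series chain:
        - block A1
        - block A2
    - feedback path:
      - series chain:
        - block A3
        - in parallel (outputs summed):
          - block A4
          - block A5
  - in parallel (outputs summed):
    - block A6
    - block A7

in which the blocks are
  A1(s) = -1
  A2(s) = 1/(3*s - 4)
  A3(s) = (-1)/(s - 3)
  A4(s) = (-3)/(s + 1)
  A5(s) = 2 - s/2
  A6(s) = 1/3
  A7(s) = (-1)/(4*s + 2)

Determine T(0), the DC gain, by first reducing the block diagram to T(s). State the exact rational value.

The answer is -1/22.

Reasoning:
1. series reduction of A1, A2 -> (-1)/(3*s - 4)
2. sum the parallel branches A4, A5 -> (-s^2 + 3*s - 2)/(2*s + 2)
3. cascade A3, (A4+A5) -> (s^2 - 3*s + 2)/(2*s^2 - 4*s - 6)
4. collapse the loop ((A1*A2) forward, (A3*(A4+A5)) return) -> (-2*s^2 + 4*s + 6)/(6*s^3 - 21*s^2 + s + 22)
5. reduce the parallel group A6, A7 -> (4*s - 1)/(12*s + 6)
6. reduce the series chain [(A1*A2)/(1+(A1*A2)*(A3*(A4+A5)))], (A6+A7) -> (-4*s^3 + 9*s^2 + 10*s - 3)/(36*s^4 - 108*s^3 - 57*s^2 + 135*s + 66)
Step 6 gives the overall T(s). Then T(0) = -3/66 = -1/22.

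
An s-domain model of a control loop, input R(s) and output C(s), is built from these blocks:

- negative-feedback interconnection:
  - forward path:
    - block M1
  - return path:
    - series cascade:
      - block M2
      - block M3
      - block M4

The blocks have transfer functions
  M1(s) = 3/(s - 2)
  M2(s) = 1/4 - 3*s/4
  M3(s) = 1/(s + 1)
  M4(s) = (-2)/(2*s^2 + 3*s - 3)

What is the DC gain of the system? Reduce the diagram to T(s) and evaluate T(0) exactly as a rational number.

Answer: -2

Working:
Step 1: combine M2, M3, M4 in series -> (3*s - 1)/(4*s^3 + 10*s^2 - 6)
Step 2: collapse the loop (M1 forward, (M2*M3*M4) return) -> (12*s^3 + 30*s^2 - 18)/(4*s^4 + 2*s^3 - 20*s^2 + 3*s + 9)
The step-2 result is T(s). Setting s = 0: T(0) = -18/9 = -2.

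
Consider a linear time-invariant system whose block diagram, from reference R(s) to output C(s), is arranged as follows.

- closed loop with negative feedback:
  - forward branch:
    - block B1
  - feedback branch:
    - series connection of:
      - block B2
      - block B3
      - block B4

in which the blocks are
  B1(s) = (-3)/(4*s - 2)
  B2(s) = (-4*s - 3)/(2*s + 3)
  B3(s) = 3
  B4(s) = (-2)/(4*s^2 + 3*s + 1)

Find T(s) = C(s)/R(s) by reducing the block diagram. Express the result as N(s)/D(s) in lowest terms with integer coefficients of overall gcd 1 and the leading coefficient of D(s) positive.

Answer: (-24*s^3 - 54*s^2 - 33*s - 9)/(32*s^4 + 56*s^3 + 8*s^2 - 82*s - 60)

Working:
(1) combine B2, B3, B4 in series, giving (24*s + 18)/(8*s^3 + 18*s^2 + 11*s + 3)
(2) close the feedback loop around B1, (B2*B3*B4) - this is the overall T(s), already in the required normalized form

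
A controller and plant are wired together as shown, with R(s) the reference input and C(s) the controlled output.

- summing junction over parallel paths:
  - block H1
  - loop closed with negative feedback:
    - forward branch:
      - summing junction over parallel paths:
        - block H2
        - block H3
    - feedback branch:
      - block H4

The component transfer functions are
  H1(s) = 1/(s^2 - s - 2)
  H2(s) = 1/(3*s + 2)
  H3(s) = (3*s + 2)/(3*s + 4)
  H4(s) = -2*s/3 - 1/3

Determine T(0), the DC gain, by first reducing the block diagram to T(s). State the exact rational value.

First reduce the diagram to T(s).

[1] sum the parallel branches H2, H3: (9*s^2 + 15*s + 8)/(9*s^2 + 18*s + 8)
[2] feedback reduction of (H2+H3), H4: (-27*s^2 - 45*s - 24)/(18*s^3 + 12*s^2 - 23*s - 16)
[3] parallel reduction of H1, [(H2+H3)/(1+(H2+H3)*H4)]: (-27*s^4 + 87*s^2 + 91*s + 32)/(18*s^5 - 6*s^4 - 71*s^3 - 17*s^2 + 62*s + 32)
The step-3 result is T(s). Setting s = 0: T(0) = 32/32 = 1.

Answer: 1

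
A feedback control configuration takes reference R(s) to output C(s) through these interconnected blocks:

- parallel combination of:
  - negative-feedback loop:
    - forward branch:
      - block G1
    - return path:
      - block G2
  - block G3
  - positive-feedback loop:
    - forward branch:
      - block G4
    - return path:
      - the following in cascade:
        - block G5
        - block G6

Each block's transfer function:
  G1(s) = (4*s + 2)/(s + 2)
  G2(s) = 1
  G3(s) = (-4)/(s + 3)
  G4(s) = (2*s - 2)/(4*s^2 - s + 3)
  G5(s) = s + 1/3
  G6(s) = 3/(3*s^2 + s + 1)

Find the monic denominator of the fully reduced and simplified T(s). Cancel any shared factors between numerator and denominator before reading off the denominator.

Reducing step by step:

Step 1: collapse the loop (G1 forward, G2 return) = (4*s + 2)/(5*s + 4)
Step 2: combine G5, G6 in series = (3*s + 1)/(3*s^2 + s + 1)
Step 3: feedback reduction of G4, (G5*G6) = (6*s^3 - 4*s^2 - 2)/(12*s^4 + s^3 + 6*s^2 + 6*s + 5)
Step 4: parallel reduction of [G1/(1+G1*G2)], G3, [G4/(1-G4*(G5*G6))] = (48*s^6 - 38*s^5 - 8*s^4 - 26*s^3 - 134*s^2 - 128*s - 74)/(60*s^6 + 233*s^5 + 193*s^4 + 156*s^3 + 211*s^2 + 167*s + 60)
T(s) is the step-4 result (common factors already cancelled). Leading coefficient of the denominator: 60. Divide through by 60 for the monic polynomial.

Answer: s^6 + 233*s^5/60 + 193*s^4/60 + 13*s^3/5 + 211*s^2/60 + 167*s/60 + 1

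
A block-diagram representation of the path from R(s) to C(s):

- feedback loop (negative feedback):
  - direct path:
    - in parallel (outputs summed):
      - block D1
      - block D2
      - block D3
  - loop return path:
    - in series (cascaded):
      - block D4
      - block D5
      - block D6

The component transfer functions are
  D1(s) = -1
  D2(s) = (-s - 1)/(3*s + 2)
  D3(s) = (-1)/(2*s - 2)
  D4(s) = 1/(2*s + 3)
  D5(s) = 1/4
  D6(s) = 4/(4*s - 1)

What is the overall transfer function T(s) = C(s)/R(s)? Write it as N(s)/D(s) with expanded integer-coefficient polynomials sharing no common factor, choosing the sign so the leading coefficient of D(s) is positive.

1. sum the parallel branches D1, D2, D3, giving (-8*s^2 - s + 4)/(6*s^2 - 2*s - 4)
2. multiply D4, D5, D6 (series), giving 1/(8*s^2 + 10*s - 3)
3. apply the feedback formula to (D1+D2+D3), (D4*D5*D6), giving the overall T(s)

Therefore the answer is (-64*s^4 - 88*s^3 + 46*s^2 + 43*s - 12)/(48*s^4 + 44*s^3 - 78*s^2 - 35*s + 16).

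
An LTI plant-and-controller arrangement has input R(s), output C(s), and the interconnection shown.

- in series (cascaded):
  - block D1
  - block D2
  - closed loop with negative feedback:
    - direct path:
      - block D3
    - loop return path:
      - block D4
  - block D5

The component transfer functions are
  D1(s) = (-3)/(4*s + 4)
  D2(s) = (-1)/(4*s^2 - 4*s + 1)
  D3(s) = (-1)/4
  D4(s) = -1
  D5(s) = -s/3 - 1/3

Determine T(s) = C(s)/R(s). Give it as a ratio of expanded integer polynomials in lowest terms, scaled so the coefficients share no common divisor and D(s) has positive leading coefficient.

The answer is 1/(80*s^2 - 80*s + 20).

Reasoning:
Step 1: collapse the loop (D3 forward, D4 return) -> (-1)/5
Step 2: cascade D1, D2, [D3/(1+D3*D4)], D5; the result is T(s) itself (integer coefficients, no common factor, positive leading denominator coefficient)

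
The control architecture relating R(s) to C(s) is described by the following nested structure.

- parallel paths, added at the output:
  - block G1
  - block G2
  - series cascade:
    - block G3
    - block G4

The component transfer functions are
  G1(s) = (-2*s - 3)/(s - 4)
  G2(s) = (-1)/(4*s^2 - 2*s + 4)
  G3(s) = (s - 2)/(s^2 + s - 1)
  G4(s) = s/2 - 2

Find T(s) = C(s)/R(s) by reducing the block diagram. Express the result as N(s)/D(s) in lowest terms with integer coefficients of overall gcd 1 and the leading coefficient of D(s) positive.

Answer: (-6*s^5 - 37*s^4 + 73*s^3 - 119*s^2 + 91*s - 56)/(4*s^5 - 14*s^4 - 10*s^3 + 14*s^2 - 28*s + 16)

Working:
Step 1. combine G3, G4 in series; result (s^2 - 6*s + 8)/(2*s^2 + 2*s - 2)
Step 2. sum the parallel branches G1, G2, (G3*G4) - this is the overall T(s), already in the required normalized form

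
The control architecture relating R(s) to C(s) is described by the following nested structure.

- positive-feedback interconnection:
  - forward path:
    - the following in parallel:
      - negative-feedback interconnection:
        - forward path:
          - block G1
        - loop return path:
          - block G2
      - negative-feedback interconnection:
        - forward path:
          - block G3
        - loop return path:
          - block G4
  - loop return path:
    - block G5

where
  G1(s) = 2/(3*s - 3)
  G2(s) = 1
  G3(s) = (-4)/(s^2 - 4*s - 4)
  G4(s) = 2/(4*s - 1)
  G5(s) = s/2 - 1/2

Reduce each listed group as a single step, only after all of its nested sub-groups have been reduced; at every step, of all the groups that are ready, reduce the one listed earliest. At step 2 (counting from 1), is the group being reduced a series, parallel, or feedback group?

Step 1: feedback reduction of G1, G2
Step 2: collapse the loop (G3 forward, G4 return)
Step 3: parallel reduction of [G1/(1+G1*G2)], [G3/(1+G3*G4)]
Step 4: feedback reduction of ([G1/(1+G1*G2)]+[G3/(1+G3*G4)]), G5
At step 2 the group reduced is feedback.

Answer: feedback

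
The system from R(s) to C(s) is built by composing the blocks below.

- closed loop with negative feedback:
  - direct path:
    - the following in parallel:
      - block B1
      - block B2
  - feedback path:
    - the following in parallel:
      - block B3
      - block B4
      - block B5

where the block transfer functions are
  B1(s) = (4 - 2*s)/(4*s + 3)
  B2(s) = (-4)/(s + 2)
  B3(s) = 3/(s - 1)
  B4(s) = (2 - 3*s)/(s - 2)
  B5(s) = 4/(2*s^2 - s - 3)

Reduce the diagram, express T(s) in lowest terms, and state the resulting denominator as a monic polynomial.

[1] combine B1, B2 in parallel gives (-2*s^2 - 16*s - 4)/(4*s^2 + 11*s + 6)
[2] reduce the parallel group B3, B4, B5 gives (-6*s^4 + 19*s^3 - 11*s^2 - 28*s + 32)/(2*s^4 - 7*s^3 + 4*s^2 + 7*s - 6)
[3] reduce the feedback loop with forward (B1+B2) and return (B3+B4+B5) gives (-4*s^6 - 18*s^5 + 96*s^4 - 50*s^3 - 116*s^2 + 68*s + 24)/(20*s^6 + 52*s^5 - 307*s^4 + 186*s^3 + 505*s^2 - 424*s - 164)
The result of step 3 is T(s) in lowest terms. Its denominator has leading coefficient 20; dividing the denominator through by 20 makes it monic.

Hence the answer: s^6 + 13*s^5/5 - 307*s^4/20 + 93*s^3/10 + 101*s^2/4 - 106*s/5 - 41/5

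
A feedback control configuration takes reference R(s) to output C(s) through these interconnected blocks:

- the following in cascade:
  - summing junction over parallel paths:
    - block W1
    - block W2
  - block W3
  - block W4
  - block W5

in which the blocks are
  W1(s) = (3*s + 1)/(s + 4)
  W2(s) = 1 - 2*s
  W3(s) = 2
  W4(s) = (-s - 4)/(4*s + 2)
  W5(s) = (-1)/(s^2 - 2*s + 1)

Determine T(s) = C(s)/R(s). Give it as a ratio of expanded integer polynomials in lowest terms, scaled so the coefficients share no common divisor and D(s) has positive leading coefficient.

Reducing step by step:

(1) parallel reduction of W1, W2 -> (-2*s^2 - 4*s + 5)/(s + 4)
(2) cascade (W1+W2), W3, W4, W5; the result is T(s) itself (integer coefficients, no common factor, positive leading denominator coefficient)

Answer: (-2*s^2 - 4*s + 5)/(2*s^3 - 3*s^2 + 1)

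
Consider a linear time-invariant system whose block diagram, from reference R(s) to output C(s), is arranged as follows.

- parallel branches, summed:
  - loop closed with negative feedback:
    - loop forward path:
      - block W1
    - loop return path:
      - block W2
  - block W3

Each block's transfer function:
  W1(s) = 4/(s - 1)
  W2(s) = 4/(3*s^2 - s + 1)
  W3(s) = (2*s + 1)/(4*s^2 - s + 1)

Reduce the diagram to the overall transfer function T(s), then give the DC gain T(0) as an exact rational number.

First reduce the diagram to T(s).

Step 1 - collapse the loop (W1 forward, W2 return) -> (12*s^2 - 4*s + 4)/(3*s^3 - 4*s^2 + 2*s + 15)
Step 2 - combine [W1/(1+W1*W2)], W3 in parallel -> (54*s^4 - 33*s^3 + 32*s^2 + 24*s + 19)/(12*s^5 - 19*s^4 + 15*s^3 + 54*s^2 - 13*s + 15)
That last expression is T(s); at s = 0 only the constant terms survive, so T(0) = 19/15.

Answer: 19/15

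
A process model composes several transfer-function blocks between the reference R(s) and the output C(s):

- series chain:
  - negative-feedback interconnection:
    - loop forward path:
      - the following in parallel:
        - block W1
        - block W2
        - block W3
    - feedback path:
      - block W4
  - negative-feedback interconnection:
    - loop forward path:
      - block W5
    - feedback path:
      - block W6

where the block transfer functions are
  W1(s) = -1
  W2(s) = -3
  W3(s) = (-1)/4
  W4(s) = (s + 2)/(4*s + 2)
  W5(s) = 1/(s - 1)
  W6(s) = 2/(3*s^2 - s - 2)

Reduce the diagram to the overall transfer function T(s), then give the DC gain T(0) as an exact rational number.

(1) sum the parallel branches W1, W2, W3, giving (-17)/4
(2) reduce the feedback loop with forward (W1+W2+W3) and return W4, giving (68*s + 34)/(s + 26)
(3) close the feedback loop around W5, W6, giving (3*s^2 - s - 2)/(3*s^3 - 4*s^2 - s + 4)
(4) series reduction of [(W1+W2+W3)/(1+(W1+W2+W3)*W4)], [W5/(1+W5*W6)], giving (204*s^3 + 34*s^2 - 170*s - 68)/(3*s^4 + 74*s^3 - 105*s^2 - 22*s + 104)
Evaluating the step-4 result (the overall T(s)) at s = 0 gives T(0) = -68/104 = -17/26.

Hence the answer: -17/26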